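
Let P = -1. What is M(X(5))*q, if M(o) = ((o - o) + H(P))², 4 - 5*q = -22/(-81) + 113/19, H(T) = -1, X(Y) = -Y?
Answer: -683/1539 ≈ -0.44379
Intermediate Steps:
q = -683/1539 (q = ⅘ - (-22/(-81) + 113/19)/5 = ⅘ - (-22*(-1/81) + 113*(1/19))/5 = ⅘ - (22/81 + 113/19)/5 = ⅘ - ⅕*9571/1539 = ⅘ - 9571/7695 = -683/1539 ≈ -0.44379)
M(o) = 1 (M(o) = ((o - o) - 1)² = (0 - 1)² = (-1)² = 1)
M(X(5))*q = 1*(-683/1539) = -683/1539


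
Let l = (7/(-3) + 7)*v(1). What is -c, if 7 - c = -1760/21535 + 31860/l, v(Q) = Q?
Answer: 205618023/30149 ≈ 6820.1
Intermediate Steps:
l = 14/3 (l = (7/(-3) + 7)*1 = (7*(-⅓) + 7)*1 = (-7/3 + 7)*1 = (14/3)*1 = 14/3 ≈ 4.6667)
c = -205618023/30149 (c = 7 - (-1760/21535 + 31860/(14/3)) = 7 - (-1760*1/21535 + 31860*(3/14)) = 7 - (-352/4307 + 47790/7) = 7 - 1*205829066/30149 = 7 - 205829066/30149 = -205618023/30149 ≈ -6820.1)
-c = -1*(-205618023/30149) = 205618023/30149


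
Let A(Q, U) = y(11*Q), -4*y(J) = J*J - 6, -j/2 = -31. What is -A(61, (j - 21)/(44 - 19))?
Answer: 450235/4 ≈ 1.1256e+5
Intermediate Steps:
j = 62 (j = -2*(-31) = 62)
y(J) = 3/2 - J**2/4 (y(J) = -(J*J - 6)/4 = -(J**2 - 6)/4 = -(-6 + J**2)/4 = 3/2 - J**2/4)
A(Q, U) = 3/2 - 121*Q**2/4
-A(61, (j - 21)/(44 - 19)) = -(3/2 - 121/4*61**2) = -(3/2 - 121/4*3721) = -(3/2 - 450241/4) = -1*(-450235/4) = 450235/4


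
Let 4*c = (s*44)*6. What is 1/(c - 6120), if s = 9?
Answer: -1/5526 ≈ -0.00018096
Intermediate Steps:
c = 594 (c = ((9*44)*6)/4 = (396*6)/4 = (1/4)*2376 = 594)
1/(c - 6120) = 1/(594 - 6120) = 1/(-5526) = -1/5526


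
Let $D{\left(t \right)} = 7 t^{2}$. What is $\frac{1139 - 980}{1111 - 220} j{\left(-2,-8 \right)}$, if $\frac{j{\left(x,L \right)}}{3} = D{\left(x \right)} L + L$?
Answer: $- \frac{12296}{99} \approx -124.2$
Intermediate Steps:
$j{\left(x,L \right)} = 3 L + 21 L x^{2}$ ($j{\left(x,L \right)} = 3 \left(7 x^{2} L + L\right) = 3 \left(7 L x^{2} + L\right) = 3 \left(L + 7 L x^{2}\right) = 3 L + 21 L x^{2}$)
$\frac{1139 - 980}{1111 - 220} j{\left(-2,-8 \right)} = \frac{1139 - 980}{1111 - 220} \cdot 3 \left(-8\right) \left(1 + 7 \left(-2\right)^{2}\right) = \frac{159}{891} \cdot 3 \left(-8\right) \left(1 + 7 \cdot 4\right) = 159 \cdot \frac{1}{891} \cdot 3 \left(-8\right) \left(1 + 28\right) = \frac{53 \cdot 3 \left(-8\right) 29}{297} = \frac{53}{297} \left(-696\right) = - \frac{12296}{99}$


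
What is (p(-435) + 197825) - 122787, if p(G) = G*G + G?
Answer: 263828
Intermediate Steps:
p(G) = G + G**2 (p(G) = G**2 + G = G + G**2)
(p(-435) + 197825) - 122787 = (-435*(1 - 435) + 197825) - 122787 = (-435*(-434) + 197825) - 122787 = (188790 + 197825) - 122787 = 386615 - 122787 = 263828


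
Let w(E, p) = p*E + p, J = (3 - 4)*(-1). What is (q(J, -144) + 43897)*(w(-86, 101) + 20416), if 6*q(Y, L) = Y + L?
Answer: 3114380609/6 ≈ 5.1906e+8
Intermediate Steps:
J = 1 (J = -1*(-1) = 1)
q(Y, L) = L/6 + Y/6 (q(Y, L) = (Y + L)/6 = (L + Y)/6 = L/6 + Y/6)
w(E, p) = p + E*p (w(E, p) = E*p + p = p + E*p)
(q(J, -144) + 43897)*(w(-86, 101) + 20416) = (((⅙)*(-144) + (⅙)*1) + 43897)*(101*(1 - 86) + 20416) = ((-24 + ⅙) + 43897)*(101*(-85) + 20416) = (-143/6 + 43897)*(-8585 + 20416) = (263239/6)*11831 = 3114380609/6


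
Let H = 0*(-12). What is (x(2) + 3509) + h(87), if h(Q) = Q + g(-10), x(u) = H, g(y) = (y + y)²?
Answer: 3996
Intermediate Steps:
g(y) = 4*y² (g(y) = (2*y)² = 4*y²)
H = 0
x(u) = 0
h(Q) = 400 + Q (h(Q) = Q + 4*(-10)² = Q + 4*100 = Q + 400 = 400 + Q)
(x(2) + 3509) + h(87) = (0 + 3509) + (400 + 87) = 3509 + 487 = 3996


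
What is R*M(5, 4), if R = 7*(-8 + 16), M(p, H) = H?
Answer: 224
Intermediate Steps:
R = 56 (R = 7*8 = 56)
R*M(5, 4) = 56*4 = 224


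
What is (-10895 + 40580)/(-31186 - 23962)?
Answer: -29685/55148 ≈ -0.53828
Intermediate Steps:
(-10895 + 40580)/(-31186 - 23962) = 29685/(-55148) = 29685*(-1/55148) = -29685/55148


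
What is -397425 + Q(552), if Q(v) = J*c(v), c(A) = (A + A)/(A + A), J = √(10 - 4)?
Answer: -397425 + √6 ≈ -3.9742e+5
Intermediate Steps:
J = √6 ≈ 2.4495
c(A) = 1 (c(A) = (2*A)/((2*A)) = (2*A)*(1/(2*A)) = 1)
Q(v) = √6 (Q(v) = √6*1 = √6)
-397425 + Q(552) = -397425 + √6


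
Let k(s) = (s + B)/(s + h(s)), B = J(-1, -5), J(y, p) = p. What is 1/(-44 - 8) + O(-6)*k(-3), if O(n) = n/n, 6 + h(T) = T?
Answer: 101/156 ≈ 0.64744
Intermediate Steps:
h(T) = -6 + T
O(n) = 1
B = -5
k(s) = (-5 + s)/(-6 + 2*s) (k(s) = (s - 5)/(s + (-6 + s)) = (-5 + s)/(-6 + 2*s))
1/(-44 - 8) + O(-6)*k(-3) = 1/(-44 - 8) + 1*((-5 - 3)/(2*(-3 - 3))) = 1/(-52) + 1*((½)*(-8)/(-6)) = -1/52 + 1*((½)*(-⅙)*(-8)) = -1/52 + 1*(⅔) = -1/52 + ⅔ = 101/156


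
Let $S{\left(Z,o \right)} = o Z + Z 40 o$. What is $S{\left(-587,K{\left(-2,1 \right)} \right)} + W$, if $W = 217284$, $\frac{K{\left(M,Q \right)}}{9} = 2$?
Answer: $-215922$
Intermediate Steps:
$K{\left(M,Q \right)} = 18$ ($K{\left(M,Q \right)} = 9 \cdot 2 = 18$)
$S{\left(Z,o \right)} = 41 Z o$ ($S{\left(Z,o \right)} = Z o + 40 Z o = 41 Z o$)
$S{\left(-587,K{\left(-2,1 \right)} \right)} + W = 41 \left(-587\right) 18 + 217284 = -433206 + 217284 = -215922$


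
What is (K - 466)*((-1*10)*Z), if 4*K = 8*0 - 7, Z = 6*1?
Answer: 28065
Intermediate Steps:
Z = 6
K = -7/4 (K = (8*0 - 7)/4 = (0 - 7)/4 = (1/4)*(-7) = -7/4 ≈ -1.7500)
(K - 466)*((-1*10)*Z) = (-7/4 - 466)*(-1*10*6) = -(-9355)*6/2 = -1871/4*(-60) = 28065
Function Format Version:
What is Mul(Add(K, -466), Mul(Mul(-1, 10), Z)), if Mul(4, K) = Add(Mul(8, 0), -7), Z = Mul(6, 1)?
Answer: 28065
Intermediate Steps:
Z = 6
K = Rational(-7, 4) (K = Mul(Rational(1, 4), Add(Mul(8, 0), -7)) = Mul(Rational(1, 4), Add(0, -7)) = Mul(Rational(1, 4), -7) = Rational(-7, 4) ≈ -1.7500)
Mul(Add(K, -466), Mul(Mul(-1, 10), Z)) = Mul(Add(Rational(-7, 4), -466), Mul(Mul(-1, 10), 6)) = Mul(Rational(-1871, 4), Mul(-10, 6)) = Mul(Rational(-1871, 4), -60) = 28065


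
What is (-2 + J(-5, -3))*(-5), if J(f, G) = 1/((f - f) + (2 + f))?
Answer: 35/3 ≈ 11.667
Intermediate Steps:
J(f, G) = 1/(2 + f) (J(f, G) = 1/(0 + (2 + f)) = 1/(2 + f))
(-2 + J(-5, -3))*(-5) = (-2 + 1/(2 - 5))*(-5) = (-2 + 1/(-3))*(-5) = (-2 - ⅓)*(-5) = -7/3*(-5) = 35/3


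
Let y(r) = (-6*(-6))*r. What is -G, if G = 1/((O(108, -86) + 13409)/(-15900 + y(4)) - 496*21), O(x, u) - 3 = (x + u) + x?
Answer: 2626/27354673 ≈ 9.5998e-5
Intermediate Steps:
O(x, u) = 3 + u + 2*x (O(x, u) = 3 + ((x + u) + x) = 3 + ((u + x) + x) = 3 + (u + 2*x) = 3 + u + 2*x)
y(r) = 36*r
G = -2626/27354673 (G = 1/(((3 - 86 + 2*108) + 13409)/(-15900 + 36*4) - 496*21) = 1/(((3 - 86 + 216) + 13409)/(-15900 + 144) - 10416) = 1/((133 + 13409)/(-15756) - 10416) = 1/(13542*(-1/15756) - 10416) = 1/(-2257/2626 - 10416) = 1/(-27354673/2626) = -2626/27354673 ≈ -9.5998e-5)
-G = -1*(-2626/27354673) = 2626/27354673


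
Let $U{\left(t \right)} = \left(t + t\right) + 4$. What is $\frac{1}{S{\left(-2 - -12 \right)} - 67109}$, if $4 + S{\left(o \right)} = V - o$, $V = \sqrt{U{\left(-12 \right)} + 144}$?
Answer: $- \frac{67123}{4505497005} - \frac{2 \sqrt{31}}{4505497005} \approx -1.49 \cdot 10^{-5}$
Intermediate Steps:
$U{\left(t \right)} = 4 + 2 t$ ($U{\left(t \right)} = 2 t + 4 = 4 + 2 t$)
$V = 2 \sqrt{31}$ ($V = \sqrt{\left(4 + 2 \left(-12\right)\right) + 144} = \sqrt{\left(4 - 24\right) + 144} = \sqrt{-20 + 144} = \sqrt{124} = 2 \sqrt{31} \approx 11.136$)
$S{\left(o \right)} = -4 - o + 2 \sqrt{31}$ ($S{\left(o \right)} = -4 - \left(o - 2 \sqrt{31}\right) = -4 - o + 2 \sqrt{31}$)
$\frac{1}{S{\left(-2 - -12 \right)} - 67109} = \frac{1}{\left(-4 - \left(-2 - -12\right) + 2 \sqrt{31}\right) - 67109} = \frac{1}{\left(-4 - \left(-2 + 12\right) + 2 \sqrt{31}\right) - 67109} = \frac{1}{\left(-4 - 10 + 2 \sqrt{31}\right) - 67109} = \frac{1}{\left(-14 + 2 \sqrt{31}\right) - 67109} = \frac{1}{-67123 + 2 \sqrt{31}}$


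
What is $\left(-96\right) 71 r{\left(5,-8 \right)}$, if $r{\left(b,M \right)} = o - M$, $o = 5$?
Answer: $-88608$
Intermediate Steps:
$r{\left(b,M \right)} = 5 - M$
$\left(-96\right) 71 r{\left(5,-8 \right)} = \left(-96\right) 71 \left(5 - -8\right) = - 6816 \left(5 + 8\right) = \left(-6816\right) 13 = -88608$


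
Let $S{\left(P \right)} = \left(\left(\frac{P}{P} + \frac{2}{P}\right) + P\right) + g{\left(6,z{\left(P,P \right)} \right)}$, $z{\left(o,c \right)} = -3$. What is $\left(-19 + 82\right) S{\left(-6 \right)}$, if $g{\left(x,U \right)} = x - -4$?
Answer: $294$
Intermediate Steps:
$g{\left(x,U \right)} = 4 + x$ ($g{\left(x,U \right)} = x + 4 = 4 + x$)
$S{\left(P \right)} = 11 + P + \frac{2}{P}$ ($S{\left(P \right)} = \left(\left(\frac{P}{P} + \frac{2}{P}\right) + P\right) + \left(4 + 6\right) = \left(\left(1 + \frac{2}{P}\right) + P\right) + 10 = \left(1 + P + \frac{2}{P}\right) + 10 = 11 + P + \frac{2}{P}$)
$\left(-19 + 82\right) S{\left(-6 \right)} = \left(-19 + 82\right) \left(11 - 6 + \frac{2}{-6}\right) = 63 \left(11 - 6 + 2 \left(- \frac{1}{6}\right)\right) = 63 \left(11 - 6 - \frac{1}{3}\right) = 63 \cdot \frac{14}{3} = 294$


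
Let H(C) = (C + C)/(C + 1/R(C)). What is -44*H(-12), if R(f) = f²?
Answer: -13824/157 ≈ -88.051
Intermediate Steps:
H(C) = 2*C/(C + C⁻²) (H(C) = (C + C)/(C + 1/(C²)) = (2*C)/(C + C⁻²) = 2*C/(C + C⁻²))
-44*H(-12) = -88*(-12)³/(1 + (-12)³) = -88*(-1728)/(1 - 1728) = -88*(-1728)/(-1727) = -88*(-1728)*(-1)/1727 = -44*3456/1727 = -13824/157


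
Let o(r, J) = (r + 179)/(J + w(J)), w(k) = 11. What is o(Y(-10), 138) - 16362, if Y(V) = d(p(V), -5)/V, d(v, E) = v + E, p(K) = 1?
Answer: -12188793/745 ≈ -16361.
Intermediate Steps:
d(v, E) = E + v
Y(V) = -4/V (Y(V) = (-5 + 1)/V = -4/V)
o(r, J) = (179 + r)/(11 + J) (o(r, J) = (r + 179)/(J + 11) = (179 + r)/(11 + J))
o(Y(-10), 138) - 16362 = (179 - 4/(-10))/(11 + 138) - 16362 = (179 - 4*(-1/10))/149 - 16362 = (179 + 2/5)/149 - 16362 = (1/149)*(897/5) - 16362 = 897/745 - 16362 = -12188793/745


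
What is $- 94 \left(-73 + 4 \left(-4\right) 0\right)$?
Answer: $6862$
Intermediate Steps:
$- 94 \left(-73 + 4 \left(-4\right) 0\right) = - 94 \left(-73 - 0\right) = - 94 \left(-73 + 0\right) = \left(-94\right) \left(-73\right) = 6862$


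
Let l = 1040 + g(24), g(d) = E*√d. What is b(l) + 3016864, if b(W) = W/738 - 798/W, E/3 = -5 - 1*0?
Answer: 29951266199068/9927945 - 416281*√6/6618630 ≈ 3.0169e+6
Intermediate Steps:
E = -15 (E = 3*(-5 - 1*0) = 3*(-5 + 0) = 3*(-5) = -15)
g(d) = -15*√d
l = 1040 - 30*√6 ≈ 966.52
b(W) = -798/W + W/738 (b(W) = W*(1/738) - 798/W = W/738 - 798/W = -798/W + W/738)
b(l) + 3016864 = (-798/(1040 - 30*√6) + (1040 - 30*√6)/738) + 3016864 = (-798/(1040 - 30*√6) + (520/369 - 5*√6/123)) + 3016864 = (520/369 - 798/(1040 - 30*√6) - 5*√6/123) + 3016864 = 1113223336/369 - 798/(1040 - 30*√6) - 5*√6/123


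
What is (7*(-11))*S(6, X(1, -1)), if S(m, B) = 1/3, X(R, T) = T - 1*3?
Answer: -77/3 ≈ -25.667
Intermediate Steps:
X(R, T) = -3 + T (X(R, T) = T - 3 = -3 + T)
S(m, B) = ⅓
(7*(-11))*S(6, X(1, -1)) = (7*(-11))*(⅓) = -77*⅓ = -77/3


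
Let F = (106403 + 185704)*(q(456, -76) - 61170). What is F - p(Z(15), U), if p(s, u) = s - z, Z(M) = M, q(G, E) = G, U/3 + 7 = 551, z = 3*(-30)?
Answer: -17734984503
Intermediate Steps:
z = -90
U = 1632 (U = -21 + 3*551 = -21 + 1653 = 1632)
p(s, u) = 90 + s (p(s, u) = s - 1*(-90) = s + 90 = 90 + s)
F = -17734984398 (F = (106403 + 185704)*(456 - 61170) = 292107*(-60714) = -17734984398)
F - p(Z(15), U) = -17734984398 - (90 + 15) = -17734984398 - 1*105 = -17734984398 - 105 = -17734984503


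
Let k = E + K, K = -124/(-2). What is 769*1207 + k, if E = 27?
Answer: 928272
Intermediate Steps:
K = 62 (K = -124*(-½) = 62)
k = 89 (k = 27 + 62 = 89)
769*1207 + k = 769*1207 + 89 = 928183 + 89 = 928272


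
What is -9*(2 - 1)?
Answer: -9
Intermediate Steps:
-9*(2 - 1) = -9*1 = -9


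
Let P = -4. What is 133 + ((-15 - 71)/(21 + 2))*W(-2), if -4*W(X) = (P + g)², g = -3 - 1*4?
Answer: 11321/46 ≈ 246.11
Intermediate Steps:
g = -7 (g = -3 - 4 = -7)
W(X) = -121/4 (W(X) = -(-4 - 7)²/4 = -¼*(-11)² = -¼*121 = -121/4)
133 + ((-15 - 71)/(21 + 2))*W(-2) = 133 + ((-15 - 71)/(21 + 2))*(-121/4) = 133 - 86/23*(-121/4) = 133 + 5203/46 = 11321/46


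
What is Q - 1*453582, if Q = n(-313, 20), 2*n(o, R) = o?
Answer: -907477/2 ≈ -4.5374e+5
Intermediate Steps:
n(o, R) = o/2
Q = -313/2 (Q = (1/2)*(-313) = -313/2 ≈ -156.50)
Q - 1*453582 = -313/2 - 1*453582 = -313/2 - 453582 = -907477/2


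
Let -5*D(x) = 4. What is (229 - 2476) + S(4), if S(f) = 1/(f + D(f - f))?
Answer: -35947/16 ≈ -2246.7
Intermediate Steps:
D(x) = -4/5 (D(x) = -1/5*4 = -4/5)
S(f) = 1/(-4/5 + f) (S(f) = 1/(f - 4/5) = 1/(-4/5 + f))
(229 - 2476) + S(4) = (229 - 2476) + 5/(-4 + 5*4) = -2247 + 5/(-4 + 20) = -2247 + 5/16 = -35947/16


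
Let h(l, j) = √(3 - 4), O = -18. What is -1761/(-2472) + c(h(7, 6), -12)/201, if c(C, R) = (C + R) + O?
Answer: 31089/55208 + I/201 ≈ 0.56312 + 0.0049751*I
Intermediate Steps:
h(l, j) = I (h(l, j) = √(-1) = I)
c(C, R) = -18 + C + R (c(C, R) = (C + R) - 18 = -18 + C + R)
-1761/(-2472) + c(h(7, 6), -12)/201 = -1761/(-2472) + (-18 + I - 12)/201 = -1761*(-1/2472) + (-30 + I)*(1/201) = 587/824 + (-10/67 + I/201) = 31089/55208 + I/201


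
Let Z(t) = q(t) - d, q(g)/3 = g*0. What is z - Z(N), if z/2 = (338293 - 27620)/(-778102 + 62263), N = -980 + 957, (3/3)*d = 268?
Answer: 191223506/715839 ≈ 267.13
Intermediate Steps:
d = 268
N = -23
q(g) = 0 (q(g) = 3*(g*0) = 3*0 = 0)
Z(t) = -268 (Z(t) = 0 - 1*268 = 0 - 268 = -268)
z = -621346/715839 (z = 2*((338293 - 27620)/(-778102 + 62263)) = 2*(310673/(-715839)) = 2*(310673*(-1/715839)) = 2*(-310673/715839) = -621346/715839 ≈ -0.86800)
z - Z(N) = -621346/715839 - 1*(-268) = -621346/715839 + 268 = 191223506/715839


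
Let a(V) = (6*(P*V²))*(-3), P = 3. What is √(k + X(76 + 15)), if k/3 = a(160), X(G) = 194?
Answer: I*√4147006 ≈ 2036.4*I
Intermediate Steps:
a(V) = -54*V² (a(V) = (6*(3*V²))*(-3) = (18*V²)*(-3) = -54*V²)
k = -4147200 (k = 3*(-54*160²) = 3*(-54*25600) = 3*(-1382400) = -4147200)
√(k + X(76 + 15)) = √(-4147200 + 194) = √(-4147006) = I*√4147006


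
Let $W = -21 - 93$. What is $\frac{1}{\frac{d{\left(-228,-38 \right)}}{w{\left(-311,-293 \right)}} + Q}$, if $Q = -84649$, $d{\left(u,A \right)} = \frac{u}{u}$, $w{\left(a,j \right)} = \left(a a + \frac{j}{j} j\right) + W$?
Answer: $- \frac{96314}{8152883785} \approx -1.1813 \cdot 10^{-5}$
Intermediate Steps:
$W = -114$
$w{\left(a,j \right)} = -114 + j + a^{2}$ ($w{\left(a,j \right)} = \left(a a + \frac{j}{j} j\right) - 114 = \left(a^{2} + 1 j\right) - 114 = \left(a^{2} + j\right) - 114 = \left(j + a^{2}\right) - 114 = -114 + j + a^{2}$)
$d{\left(u,A \right)} = 1$
$\frac{1}{\frac{d{\left(-228,-38 \right)}}{w{\left(-311,-293 \right)}} + Q} = \frac{1}{1 \frac{1}{-114 - 293 + \left(-311\right)^{2}} - 84649} = \frac{1}{1 \frac{1}{-114 - 293 + 96721} - 84649} = \frac{1}{1 \cdot \frac{1}{96314} - 84649} = \frac{1}{\frac{1}{96314} - 84649} = \frac{1}{- \frac{8152883785}{96314}} = - \frac{96314}{8152883785}$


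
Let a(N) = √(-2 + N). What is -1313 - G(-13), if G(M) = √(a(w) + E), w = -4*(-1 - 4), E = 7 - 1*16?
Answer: -1313 - I*√(9 - 3*√2) ≈ -1313.0 - 2.1811*I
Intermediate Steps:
E = -9 (E = 7 - 16 = -9)
w = 20 (w = -4*(-5) = 20)
G(M) = √(-9 + 3*√2) (G(M) = √(√(-2 + 20) - 9) = √(√18 - 9) = √(3*√2 - 9) = √(-9 + 3*√2))
-1313 - G(-13) = -1313 - √(-9 + 3*√2)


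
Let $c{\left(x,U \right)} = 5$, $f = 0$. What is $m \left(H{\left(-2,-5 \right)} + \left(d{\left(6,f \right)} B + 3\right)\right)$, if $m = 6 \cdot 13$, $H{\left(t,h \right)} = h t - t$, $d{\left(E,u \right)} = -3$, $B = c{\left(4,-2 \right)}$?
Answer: $0$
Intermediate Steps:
$B = 5$
$H{\left(t,h \right)} = - t + h t$
$m = 78$
$m \left(H{\left(-2,-5 \right)} + \left(d{\left(6,f \right)} B + 3\right)\right) = 78 \left(- 2 \left(-1 - 5\right) + \left(\left(-3\right) 5 + 3\right)\right) = 78 \left(\left(-2\right) \left(-6\right) + \left(-15 + 3\right)\right) = 78 \left(12 - 12\right) = 78 \cdot 0 = 0$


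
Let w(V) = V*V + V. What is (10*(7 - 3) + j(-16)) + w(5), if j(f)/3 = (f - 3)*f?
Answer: 982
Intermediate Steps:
j(f) = 3*f*(-3 + f) (j(f) = 3*((f - 3)*f) = 3*((-3 + f)*f) = 3*(f*(-3 + f)) = 3*f*(-3 + f))
w(V) = V + V² (w(V) = V² + V = V + V²)
(10*(7 - 3) + j(-16)) + w(5) = (10*(7 - 3) + 3*(-16)*(-3 - 16)) + 5*(1 + 5) = (10*4 + 3*(-16)*(-19)) + 5*6 = (40 + 912) + 30 = 952 + 30 = 982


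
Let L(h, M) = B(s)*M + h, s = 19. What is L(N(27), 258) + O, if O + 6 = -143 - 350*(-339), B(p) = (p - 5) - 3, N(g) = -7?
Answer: 121332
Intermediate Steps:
B(p) = -8 + p (B(p) = (-5 + p) - 3 = -8 + p)
L(h, M) = h + 11*M (L(h, M) = (-8 + 19)*M + h = 11*M + h = h + 11*M)
O = 118501 (O = -6 + (-143 - 350*(-339)) = -6 + (-143 + 118650) = -6 + 118507 = 118501)
L(N(27), 258) + O = (-7 + 11*258) + 118501 = (-7 + 2838) + 118501 = 2831 + 118501 = 121332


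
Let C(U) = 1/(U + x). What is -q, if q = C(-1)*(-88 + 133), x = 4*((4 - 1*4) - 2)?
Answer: 5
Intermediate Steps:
x = -8 (x = 4*((4 - 4) - 2) = 4*(0 - 2) = 4*(-2) = -8)
C(U) = 1/(-8 + U) (C(U) = 1/(U - 8) = 1/(-8 + U))
q = -5 (q = (-88 + 133)/(-8 - 1) = 45/(-9) = -⅑*45 = -5)
-q = -1*(-5) = 5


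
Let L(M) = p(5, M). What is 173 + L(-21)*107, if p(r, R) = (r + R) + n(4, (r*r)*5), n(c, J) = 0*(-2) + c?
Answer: -1111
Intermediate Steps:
n(c, J) = c (n(c, J) = 0 + c = c)
p(r, R) = 4 + R + r (p(r, R) = (r + R) + 4 = (R + r) + 4 = 4 + R + r)
L(M) = 9 + M (L(M) = 4 + M + 5 = 9 + M)
173 + L(-21)*107 = 173 + (9 - 21)*107 = 173 - 12*107 = 173 - 1284 = -1111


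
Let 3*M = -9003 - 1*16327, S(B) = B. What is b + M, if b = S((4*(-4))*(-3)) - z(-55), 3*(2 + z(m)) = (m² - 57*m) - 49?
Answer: -31291/3 ≈ -10430.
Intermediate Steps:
z(m) = -55/3 - 19*m + m²/3 (z(m) = -2 + ((m² - 57*m) - 49)/3 = -2 + (-49 + m² - 57*m)/3 = -2 + (-49/3 - 19*m + m²/3) = -55/3 - 19*m + m²/3)
b = -1987 (b = (4*(-4))*(-3) - (-55/3 - 19*(-55) + (⅓)*(-55)²) = -16*(-3) - (-55/3 + 1045 + (⅓)*3025) = 48 - (-55/3 + 1045 + 3025/3) = 48 - 1*2035 = 48 - 2035 = -1987)
M = -25330/3 (M = (-9003 - 1*16327)/3 = (-9003 - 16327)/3 = (⅓)*(-25330) = -25330/3 ≈ -8443.3)
b + M = -1987 - 25330/3 = -31291/3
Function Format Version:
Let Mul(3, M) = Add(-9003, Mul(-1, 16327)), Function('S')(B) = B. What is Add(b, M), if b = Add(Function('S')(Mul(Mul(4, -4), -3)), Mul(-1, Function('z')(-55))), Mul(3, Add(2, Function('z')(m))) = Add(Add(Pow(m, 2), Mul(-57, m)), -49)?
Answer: Rational(-31291, 3) ≈ -10430.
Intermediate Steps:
Function('z')(m) = Add(Rational(-55, 3), Mul(-19, m), Mul(Rational(1, 3), Pow(m, 2))) (Function('z')(m) = Add(-2, Mul(Rational(1, 3), Add(Add(Pow(m, 2), Mul(-57, m)), -49))) = Add(-2, Mul(Rational(1, 3), Add(-49, Pow(m, 2), Mul(-57, m)))) = Add(-2, Add(Rational(-49, 3), Mul(-19, m), Mul(Rational(1, 3), Pow(m, 2)))) = Add(Rational(-55, 3), Mul(-19, m), Mul(Rational(1, 3), Pow(m, 2))))
b = -1987 (b = Add(Mul(Mul(4, -4), -3), Mul(-1, Add(Rational(-55, 3), Mul(-19, -55), Mul(Rational(1, 3), Pow(-55, 2))))) = Add(Mul(-16, -3), Mul(-1, Add(Rational(-55, 3), 1045, Mul(Rational(1, 3), 3025)))) = Add(48, Mul(-1, Add(Rational(-55, 3), 1045, Rational(3025, 3)))) = Add(48, Mul(-1, 2035)) = Add(48, -2035) = -1987)
M = Rational(-25330, 3) (M = Mul(Rational(1, 3), Add(-9003, Mul(-1, 16327))) = Mul(Rational(1, 3), Add(-9003, -16327)) = Mul(Rational(1, 3), -25330) = Rational(-25330, 3) ≈ -8443.3)
Add(b, M) = Add(-1987, Rational(-25330, 3)) = Rational(-31291, 3)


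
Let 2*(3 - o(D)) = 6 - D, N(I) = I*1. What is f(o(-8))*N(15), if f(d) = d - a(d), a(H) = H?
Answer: 0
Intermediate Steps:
N(I) = I
o(D) = D/2 (o(D) = 3 - (6 - D)/2 = 3 + (-3 + D/2) = D/2)
f(d) = 0 (f(d) = d - d = 0)
f(o(-8))*N(15) = 0*15 = 0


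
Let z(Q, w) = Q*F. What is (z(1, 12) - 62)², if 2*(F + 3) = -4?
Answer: 4489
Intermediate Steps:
F = -5 (F = -3 + (½)*(-4) = -3 - 2 = -5)
z(Q, w) = -5*Q (z(Q, w) = Q*(-5) = -5*Q)
(z(1, 12) - 62)² = (-5*1 - 62)² = (-5 - 62)² = (-67)² = 4489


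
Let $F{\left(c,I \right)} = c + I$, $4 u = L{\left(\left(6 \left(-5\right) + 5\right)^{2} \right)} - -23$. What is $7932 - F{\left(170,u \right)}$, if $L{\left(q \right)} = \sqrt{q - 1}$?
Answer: $\frac{31025}{4} - \sqrt{39} \approx 7750.0$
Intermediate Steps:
$L{\left(q \right)} = \sqrt{-1 + q}$
$u = \frac{23}{4} + \sqrt{39}$ ($u = \frac{\sqrt{-1 + \left(6 \left(-5\right) + 5\right)^{2}} - -23}{4} = \frac{\sqrt{-1 + \left(-30 + 5\right)^{2}} + 23}{4} = \frac{\sqrt{-1 + \left(-25\right)^{2}} + 23}{4} = \frac{\sqrt{-1 + 625} + 23}{4} = \frac{\sqrt{624} + 23}{4} = \frac{4 \sqrt{39} + 23}{4} = \frac{23 + 4 \sqrt{39}}{4} = \frac{23}{4} + \sqrt{39} \approx 11.995$)
$F{\left(c,I \right)} = I + c$
$7932 - F{\left(170,u \right)} = 7932 - \left(\left(\frac{23}{4} + \sqrt{39}\right) + 170\right) = 7932 - \left(\frac{703}{4} + \sqrt{39}\right) = \frac{31025}{4} - \sqrt{39}$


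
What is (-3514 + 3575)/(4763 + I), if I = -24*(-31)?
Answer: 61/5507 ≈ 0.011077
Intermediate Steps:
I = 744
(-3514 + 3575)/(4763 + I) = (-3514 + 3575)/(4763 + 744) = 61/5507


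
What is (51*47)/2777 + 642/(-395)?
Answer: -836019/1096915 ≈ -0.76215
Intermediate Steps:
(51*47)/2777 + 642/(-395) = 2397*(1/2777) + 642*(-1/395) = 2397/2777 - 642/395 = -836019/1096915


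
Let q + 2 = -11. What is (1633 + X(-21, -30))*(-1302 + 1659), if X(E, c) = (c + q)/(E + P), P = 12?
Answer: 1754060/3 ≈ 5.8469e+5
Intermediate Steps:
q = -13 (q = -2 - 11 = -13)
X(E, c) = (-13 + c)/(12 + E) (X(E, c) = (c - 13)/(E + 12) = (-13 + c)/(12 + E))
(1633 + X(-21, -30))*(-1302 + 1659) = (1633 + (-13 - 30)/(12 - 21))*(-1302 + 1659) = (1633 - 43/(-9))*357 = (1633 - ⅑*(-43))*357 = (1633 + 43/9)*357 = (14740/9)*357 = 1754060/3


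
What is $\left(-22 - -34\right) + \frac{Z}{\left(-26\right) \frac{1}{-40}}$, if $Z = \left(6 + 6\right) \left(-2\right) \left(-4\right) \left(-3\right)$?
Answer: $- \frac{5604}{13} \approx -431.08$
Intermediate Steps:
$Z = -288$ ($Z = 12 \cdot 8 \left(-3\right) = 12 \left(-24\right) = -288$)
$\left(-22 - -34\right) + \frac{Z}{\left(-26\right) \frac{1}{-40}} = \left(-22 - -34\right) - \frac{288}{\left(-26\right) \frac{1}{-40}} = \left(-22 + 34\right) - \frac{288}{\left(-26\right) \left(- \frac{1}{40}\right)} = 12 - \frac{288}{\frac{13}{20}} = 12 - \frac{5760}{13} = - \frac{5604}{13}$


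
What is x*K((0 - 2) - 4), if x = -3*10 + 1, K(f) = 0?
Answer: 0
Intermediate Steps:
x = -29 (x = -30 + 1 = -29)
x*K((0 - 2) - 4) = -29*0 = 0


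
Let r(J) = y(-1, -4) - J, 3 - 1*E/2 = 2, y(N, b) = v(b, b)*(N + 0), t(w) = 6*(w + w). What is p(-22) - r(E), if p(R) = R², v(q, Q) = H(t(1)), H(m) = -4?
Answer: 482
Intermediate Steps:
t(w) = 12*w (t(w) = 6*(2*w) = 12*w)
v(q, Q) = -4
y(N, b) = -4*N (y(N, b) = -4*(N + 0) = -4*N)
E = 2 (E = 6 - 2*2 = 6 - 4 = 2)
r(J) = 4 - J (r(J) = -4*(-1) - J = 4 - J)
p(-22) - r(E) = (-22)² - (4 - 1*2) = 484 - (4 - 2) = 484 - 1*2 = 484 - 2 = 482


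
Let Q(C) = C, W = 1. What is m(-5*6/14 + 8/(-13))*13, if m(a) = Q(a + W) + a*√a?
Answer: -160/7 - 251*I*√22841/637 ≈ -22.857 - 59.551*I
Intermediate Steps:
m(a) = 1 + a + a^(3/2) (m(a) = (a + 1) + a*√a = (1 + a) + a^(3/2) = 1 + a + a^(3/2))
m(-5*6/14 + 8/(-13))*13 = (1 + (-5*6/14 + 8/(-13)) + (-5*6/14 + 8/(-13))^(3/2))*13 = (1 + (-30*1/14 + 8*(-1/13)) + (-30*1/14 + 8*(-1/13))^(3/2))*13 = (1 + (-15/7 - 8/13) + (-15/7 - 8/13)^(3/2))*13 = (1 - 251/91 + (-251/91)^(3/2))*13 = (1 - 251/91 - 251*I*√22841/8281)*13 = (-160/91 - 251*I*√22841/8281)*13 = -160/7 - 251*I*√22841/637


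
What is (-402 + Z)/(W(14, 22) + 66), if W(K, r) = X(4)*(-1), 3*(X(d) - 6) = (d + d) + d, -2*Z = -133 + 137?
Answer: -101/14 ≈ -7.2143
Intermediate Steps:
Z = -2 (Z = -(-133 + 137)/2 = -½*4 = -2)
X(d) = 6 + d (X(d) = 6 + ((d + d) + d)/3 = 6 + (2*d + d)/3 = 6 + (3*d)/3 = 6 + d)
W(K, r) = -10 (W(K, r) = (6 + 4)*(-1) = 10*(-1) = -10)
(-402 + Z)/(W(14, 22) + 66) = (-402 - 2)/(-10 + 66) = -404/56 = -404*1/56 = -101/14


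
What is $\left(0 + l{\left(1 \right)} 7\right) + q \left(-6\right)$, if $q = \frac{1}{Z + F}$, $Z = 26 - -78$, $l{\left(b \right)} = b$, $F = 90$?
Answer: $\frac{676}{97} \approx 6.9691$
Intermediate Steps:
$Z = 104$ ($Z = 26 + 78 = 104$)
$q = \frac{1}{194}$ ($q = \frac{1}{104 + 90} = \frac{1}{194} \approx 0.0051546$)
$\left(0 + l{\left(1 \right)} 7\right) + q \left(-6\right) = \left(0 + 1 \cdot 7\right) + \frac{1}{194} \left(-6\right) = \left(0 + 7\right) - \frac{3}{97} = 7 - \frac{3}{97} = \frac{676}{97}$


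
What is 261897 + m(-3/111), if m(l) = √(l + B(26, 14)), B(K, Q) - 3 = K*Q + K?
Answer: 261897 + 2*√134495/37 ≈ 2.6192e+5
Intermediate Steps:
B(K, Q) = 3 + K + K*Q (B(K, Q) = 3 + (K*Q + K) = 3 + (K + K*Q) = 3 + K + K*Q)
m(l) = √(393 + l) (m(l) = √(l + (3 + 26 + 26*14)) = √(l + (3 + 26 + 364)) = √(l + 393) = √(393 + l))
261897 + m(-3/111) = 261897 + √(393 - 3/111) = 261897 + √(393 - 3*1/111) = 261897 + √(393 - 1/37) = 261897 + √(14540/37) = 261897 + 2*√134495/37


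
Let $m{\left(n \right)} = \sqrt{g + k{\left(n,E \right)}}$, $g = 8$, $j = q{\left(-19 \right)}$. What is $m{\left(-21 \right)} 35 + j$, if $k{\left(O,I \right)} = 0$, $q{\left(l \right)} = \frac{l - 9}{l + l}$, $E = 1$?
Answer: $\frac{14}{19} + 70 \sqrt{2} \approx 99.732$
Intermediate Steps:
$q{\left(l \right)} = \frac{-9 + l}{2 l}$
$j = \frac{14}{19}$ ($j = \frac{-9 - 19}{2 \left(-19\right)} = \frac{1}{2} \left(- \frac{1}{19}\right) \left(-28\right) = \frac{14}{19} \approx 0.73684$)
$m{\left(n \right)} = 2 \sqrt{2}$ ($m{\left(n \right)} = \sqrt{8 + 0} = \sqrt{8} = 2 \sqrt{2}$)
$m{\left(-21 \right)} 35 + j = 2 \sqrt{2} \cdot 35 + \frac{14}{19} = 70 \sqrt{2} + \frac{14}{19} = \frac{14}{19} + 70 \sqrt{2}$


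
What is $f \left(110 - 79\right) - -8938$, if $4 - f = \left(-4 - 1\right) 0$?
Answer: $9062$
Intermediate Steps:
$f = 4$ ($f = 4 - \left(-4 - 1\right) 0 = 4 - \left(-5\right) 0 = 4 - 0 = 4 + 0 = 4$)
$f \left(110 - 79\right) - -8938 = 4 \left(110 - 79\right) - -8938 = 4 \cdot 31 + 8938 = 124 + 8938 = 9062$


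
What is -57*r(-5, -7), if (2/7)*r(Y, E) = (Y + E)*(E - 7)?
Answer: -33516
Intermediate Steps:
r(Y, E) = 7*(-7 + E)*(E + Y)/2 (r(Y, E) = 7*((Y + E)*(E - 7))/2 = 7*((E + Y)*(-7 + E))/2 = 7*((-7 + E)*(E + Y))/2 = 7*(-7 + E)*(E + Y)/2)
-57*r(-5, -7) = -57*(-49/2*(-7) - 49/2*(-5) + (7/2)*(-7)**2 + (7/2)*(-7)*(-5)) = -57*(343/2 + 245/2 + (7/2)*49 + 245/2) = -57*(343/2 + 245/2 + 343/2 + 245/2) = -57*588 = -33516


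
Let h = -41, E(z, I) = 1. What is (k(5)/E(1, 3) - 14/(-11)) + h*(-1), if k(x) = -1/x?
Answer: 2314/55 ≈ 42.073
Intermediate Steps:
(k(5)/E(1, 3) - 14/(-11)) + h*(-1) = (-1/5/1 - 14/(-11)) - 41*(-1) = (-1*⅕*1 - 14*(-1/11)) + 41 = (-⅕*1 + 14/11) + 41 = (-⅕ + 14/11) + 41 = 59/55 + 41 = 2314/55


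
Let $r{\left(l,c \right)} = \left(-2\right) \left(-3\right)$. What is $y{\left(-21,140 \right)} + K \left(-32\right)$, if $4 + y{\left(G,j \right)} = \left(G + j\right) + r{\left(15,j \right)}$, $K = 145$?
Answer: $-4519$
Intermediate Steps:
$r{\left(l,c \right)} = 6$
$y{\left(G,j \right)} = 2 + G + j$ ($y{\left(G,j \right)} = -4 + \left(\left(G + j\right) + 6\right) = -4 + \left(6 + G + j\right) = 2 + G + j$)
$y{\left(-21,140 \right)} + K \left(-32\right) = \left(2 - 21 + 140\right) + 145 \left(-32\right) = 121 - 4640 = -4519$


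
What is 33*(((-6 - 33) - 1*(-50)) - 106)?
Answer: -3135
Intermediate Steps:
33*(((-6 - 33) - 1*(-50)) - 106) = 33*((-39 + 50) - 106) = 33*(11 - 106) = 33*(-95) = -3135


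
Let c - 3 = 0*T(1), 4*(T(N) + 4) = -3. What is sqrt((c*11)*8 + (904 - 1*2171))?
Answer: I*sqrt(1003) ≈ 31.67*I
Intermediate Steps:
T(N) = -19/4 (T(N) = -4 + (1/4)*(-3) = -4 - 3/4 = -19/4)
c = 3 (c = 3 + 0*(-19/4) = 3 + 0 = 3)
sqrt((c*11)*8 + (904 - 1*2171)) = sqrt((3*11)*8 + (904 - 1*2171)) = sqrt(33*8 + (904 - 2171)) = sqrt(264 - 1267) = sqrt(-1003) = I*sqrt(1003)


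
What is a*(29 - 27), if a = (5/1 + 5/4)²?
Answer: 625/8 ≈ 78.125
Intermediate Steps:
a = 625/16 (a = (5*1 + 5*(¼))² = (5 + 5/4)² = (25/4)² = 625/16 ≈ 39.063)
a*(29 - 27) = 625*(29 - 27)/16 = (625/16)*2 = 625/8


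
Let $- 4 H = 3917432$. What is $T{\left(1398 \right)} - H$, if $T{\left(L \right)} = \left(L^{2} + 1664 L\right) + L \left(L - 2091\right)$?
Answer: $4291220$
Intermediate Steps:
$H = -979358$ ($H = \left(- \frac{1}{4}\right) 3917432 = -979358$)
$T{\left(L \right)} = L^{2} + 1664 L + L \left(-2091 + L\right)$ ($T{\left(L \right)} = \left(L^{2} + 1664 L\right) + L \left(-2091 + L\right) = L^{2} + 1664 L + L \left(-2091 + L\right)$)
$T{\left(1398 \right)} - H = 1398 \left(-427 + 2 \cdot 1398\right) - -979358 = 1398 \left(-427 + 2796\right) + 979358 = 1398 \cdot 2369 + 979358 = 3311862 + 979358 = 4291220$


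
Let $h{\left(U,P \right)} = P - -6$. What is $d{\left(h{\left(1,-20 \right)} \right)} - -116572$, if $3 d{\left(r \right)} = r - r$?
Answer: $116572$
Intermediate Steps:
$h{\left(U,P \right)} = 6 + P$ ($h{\left(U,P \right)} = P + 6 = 6 + P$)
$d{\left(r \right)} = 0$ ($d{\left(r \right)} = \frac{r - r}{3} = \frac{1}{3} \cdot 0 = 0$)
$d{\left(h{\left(1,-20 \right)} \right)} - -116572 = 0 - -116572 = 0 + 116572 = 116572$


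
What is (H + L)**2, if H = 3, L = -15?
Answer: 144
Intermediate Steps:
(H + L)**2 = (3 - 15)**2 = (-12)**2 = 144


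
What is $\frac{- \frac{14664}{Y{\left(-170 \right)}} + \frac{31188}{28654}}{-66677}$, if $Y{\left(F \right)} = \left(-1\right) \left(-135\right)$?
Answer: $\frac{69328646}{42987662055} \approx 0.0016128$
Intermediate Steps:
$Y{\left(F \right)} = 135$
$\frac{- \frac{14664}{Y{\left(-170 \right)}} + \frac{31188}{28654}}{-66677} = \frac{- \frac{14664}{135} + \frac{31188}{28654}}{-66677} = \left(\left(-14664\right) \frac{1}{135} + 31188 \cdot \frac{1}{28654}\right) \left(- \frac{1}{66677}\right) = \left(- \frac{4888}{45} + \frac{15594}{14327}\right) \left(- \frac{1}{66677}\right) = \left(- \frac{69328646}{644715}\right) \left(- \frac{1}{66677}\right) = \frac{69328646}{42987662055}$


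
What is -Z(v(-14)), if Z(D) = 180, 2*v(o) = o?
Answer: -180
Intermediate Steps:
v(o) = o/2
-Z(v(-14)) = -1*180 = -180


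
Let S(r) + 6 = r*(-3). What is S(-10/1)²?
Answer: 576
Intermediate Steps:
S(r) = -6 - 3*r (S(r) = -6 + r*(-3) = -6 - 3*r)
S(-10/1)² = (-6 - (-30)/1)² = (-6 - (-30))² = (-6 - 3*(-10))² = (-6 + 30)² = 24² = 576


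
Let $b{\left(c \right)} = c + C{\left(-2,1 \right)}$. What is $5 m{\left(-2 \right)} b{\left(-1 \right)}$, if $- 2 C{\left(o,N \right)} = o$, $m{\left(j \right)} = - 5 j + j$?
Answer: $0$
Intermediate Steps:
$m{\left(j \right)} = - 4 j$
$C{\left(o,N \right)} = - \frac{o}{2}$
$b{\left(c \right)} = 1 + c$ ($b{\left(c \right)} = c - -1 = c + 1 = 1 + c$)
$5 m{\left(-2 \right)} b{\left(-1 \right)} = 5 \left(\left(-4\right) \left(-2\right)\right) \left(1 - 1\right) = 5 \cdot 8 \cdot 0 = 40 \cdot 0 = 0$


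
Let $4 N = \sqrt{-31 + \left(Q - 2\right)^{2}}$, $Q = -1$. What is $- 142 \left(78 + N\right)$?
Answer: $-11076 - \frac{71 i \sqrt{22}}{2} \approx -11076.0 - 166.51 i$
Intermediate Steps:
$N = \frac{i \sqrt{22}}{4}$ ($N = \frac{\sqrt{-31 + \left(-1 - 2\right)^{2}}}{4} = \frac{\sqrt{-31 + \left(-3\right)^{2}}}{4} = \frac{\sqrt{-31 + 9}}{4} = \frac{\sqrt{-22}}{4} = \frac{i \sqrt{22}}{4} \approx 1.1726 i$)
$- 142 \left(78 + N\right) = - 142 \left(78 + \frac{i \sqrt{22}}{4}\right) = -11076 - \frac{71 i \sqrt{22}}{2}$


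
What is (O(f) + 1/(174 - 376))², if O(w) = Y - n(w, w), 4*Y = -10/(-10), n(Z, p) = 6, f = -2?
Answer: 5405625/163216 ≈ 33.119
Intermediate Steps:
Y = ¼ (Y = (-10/(-10))/4 = (-10*(-⅒))/4 = (¼)*1 = ¼ ≈ 0.25000)
O(w) = -23/4 (O(w) = ¼ - 1*6 = ¼ - 6 = -23/4)
(O(f) + 1/(174 - 376))² = (-23/4 + 1/(174 - 376))² = (-23/4 + 1/(-202))² = (-23/4 - 1/202)² = (-2325/404)² = 5405625/163216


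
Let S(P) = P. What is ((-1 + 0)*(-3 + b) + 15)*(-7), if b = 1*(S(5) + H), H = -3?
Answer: -112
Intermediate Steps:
b = 2 (b = 1*(5 - 3) = 1*2 = 2)
((-1 + 0)*(-3 + b) + 15)*(-7) = ((-1 + 0)*(-3 + 2) + 15)*(-7) = (-1*(-1) + 15)*(-7) = (1 + 15)*(-7) = 16*(-7) = -112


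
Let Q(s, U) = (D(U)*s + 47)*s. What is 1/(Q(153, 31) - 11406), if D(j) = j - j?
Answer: -1/4215 ≈ -0.00023725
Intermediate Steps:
D(j) = 0
Q(s, U) = 47*s (Q(s, U) = (0*s + 47)*s = (0 + 47)*s = 47*s)
1/(Q(153, 31) - 11406) = 1/(47*153 - 11406) = 1/(7191 - 11406) = 1/(-4215) = -1/4215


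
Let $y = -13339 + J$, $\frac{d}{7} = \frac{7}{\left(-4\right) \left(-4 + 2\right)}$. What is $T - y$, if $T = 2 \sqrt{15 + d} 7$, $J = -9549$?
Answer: $22888 + \frac{91 \sqrt{2}}{2} \approx 22952.0$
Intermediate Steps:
$d = \frac{49}{8}$ ($d = 7 \frac{7}{\left(-4\right) \left(-4 + 2\right)} = 7 \frac{7}{\left(-4\right) \left(-2\right)} = 7 \cdot \frac{7}{8} = \frac{49}{8} \approx 6.125$)
$y = -22888$ ($y = -13339 - 9549 = -22888$)
$T = \frac{91 \sqrt{2}}{2}$ ($T = 2 \sqrt{15 + \frac{49}{8}} \cdot 7 = 2 \sqrt{\frac{169}{8}} \cdot 7 = 2 \frac{13 \sqrt{2}}{4} \cdot 7 = \frac{13 \sqrt{2}}{2} \cdot 7 = \frac{91 \sqrt{2}}{2} \approx 64.347$)
$T - y = \frac{91 \sqrt{2}}{2} - -22888 = \frac{91 \sqrt{2}}{2} + 22888 = 22888 + \frac{91 \sqrt{2}}{2}$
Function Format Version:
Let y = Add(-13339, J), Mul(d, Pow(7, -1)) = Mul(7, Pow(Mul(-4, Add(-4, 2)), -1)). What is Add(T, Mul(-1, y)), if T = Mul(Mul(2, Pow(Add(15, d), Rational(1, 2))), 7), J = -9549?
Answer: Add(22888, Mul(Rational(91, 2), Pow(2, Rational(1, 2)))) ≈ 22952.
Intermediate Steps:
d = Rational(49, 8) (d = Mul(7, Mul(7, Pow(Mul(-4, Add(-4, 2)), -1))) = Mul(7, Mul(7, Pow(Mul(-4, -2), -1))) = Mul(7, Mul(7, Pow(8, -1))) = Mul(7, Mul(7, Rational(1, 8))) = Mul(7, Rational(7, 8)) = Rational(49, 8) ≈ 6.1250)
y = -22888 (y = Add(-13339, -9549) = -22888)
T = Mul(Rational(91, 2), Pow(2, Rational(1, 2))) (T = Mul(Mul(2, Pow(Add(15, Rational(49, 8)), Rational(1, 2))), 7) = Mul(Mul(2, Pow(Rational(169, 8), Rational(1, 2))), 7) = Mul(Mul(2, Mul(Rational(13, 4), Pow(2, Rational(1, 2)))), 7) = Mul(Mul(Rational(13, 2), Pow(2, Rational(1, 2))), 7) = Mul(Rational(91, 2), Pow(2, Rational(1, 2))) ≈ 64.347)
Add(T, Mul(-1, y)) = Add(Mul(Rational(91, 2), Pow(2, Rational(1, 2))), Mul(-1, -22888)) = Add(Mul(Rational(91, 2), Pow(2, Rational(1, 2))), 22888) = Add(22888, Mul(Rational(91, 2), Pow(2, Rational(1, 2))))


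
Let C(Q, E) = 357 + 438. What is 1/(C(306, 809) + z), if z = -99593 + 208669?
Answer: 1/109871 ≈ 9.1016e-6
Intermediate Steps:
C(Q, E) = 795
z = 109076
1/(C(306, 809) + z) = 1/(795 + 109076) = 1/109871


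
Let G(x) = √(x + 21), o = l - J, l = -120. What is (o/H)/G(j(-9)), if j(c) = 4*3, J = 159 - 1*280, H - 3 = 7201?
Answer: √33/237732 ≈ 2.4164e-5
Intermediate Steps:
H = 7204 (H = 3 + 7201 = 7204)
J = -121 (J = 159 - 280 = -121)
j(c) = 12
o = 1 (o = -120 - 1*(-121) = -120 + 121 = 1)
G(x) = √(21 + x)
(o/H)/G(j(-9)) = (1/7204)/(√(21 + 12)) = (1*(1/7204))/(√33) = (√33/33)/7204 = √33/237732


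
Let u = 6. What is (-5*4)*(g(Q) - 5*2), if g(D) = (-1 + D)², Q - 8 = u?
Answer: -3180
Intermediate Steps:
Q = 14 (Q = 8 + 6 = 14)
(-5*4)*(g(Q) - 5*2) = (-5*4)*((-1 + 14)² - 5*2) = -20*(13² - 10) = -20*(169 - 10) = -20*159 = -3180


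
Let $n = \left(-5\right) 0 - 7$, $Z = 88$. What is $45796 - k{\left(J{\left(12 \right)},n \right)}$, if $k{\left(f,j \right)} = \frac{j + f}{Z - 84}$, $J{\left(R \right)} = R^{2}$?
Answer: $\frac{183047}{4} \approx 45762.0$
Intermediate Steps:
$n = -7$ ($n = 0 - 7 = -7$)
$k{\left(f,j \right)} = \frac{f}{4} + \frac{j}{4}$ ($k{\left(f,j \right)} = \frac{j + f}{88 - 84} = \frac{f + j}{4} = \left(f + j\right) \frac{1}{4} = \frac{f}{4} + \frac{j}{4}$)
$45796 - k{\left(J{\left(12 \right)},n \right)} = 45796 - \left(\frac{12^{2}}{4} + \frac{1}{4} \left(-7\right)\right) = 45796 - \left(\frac{1}{4} \cdot 144 - \frac{7}{4}\right) = 45796 - \left(36 - \frac{7}{4}\right) = 45796 - \frac{137}{4} = \frac{183047}{4}$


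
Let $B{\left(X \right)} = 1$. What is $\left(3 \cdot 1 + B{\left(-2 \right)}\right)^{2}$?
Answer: $16$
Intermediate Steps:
$\left(3 \cdot 1 + B{\left(-2 \right)}\right)^{2} = \left(3 \cdot 1 + 1\right)^{2} = \left(3 + 1\right)^{2} = 4^{2} = 16$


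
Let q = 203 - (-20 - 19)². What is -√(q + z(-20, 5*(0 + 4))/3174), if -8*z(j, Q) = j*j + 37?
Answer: -I*√100401279/276 ≈ -36.305*I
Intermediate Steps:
z(j, Q) = -37/8 - j²/8 (z(j, Q) = -(j*j + 37)/8 = -(j² + 37)/8 = -(37 + j²)/8 = -37/8 - j²/8)
q = -1318 (q = 203 - 1*(-39)² = 203 - 1*1521 = 203 - 1521 = -1318)
-√(q + z(-20, 5*(0 + 4))/3174) = -√(-1318 + (-37/8 - ⅛*(-20)²)/3174) = -√(-1318 + (-37/8 - ⅛*400)*(1/3174)) = -√(-1318 + (-37/8 - 50)*(1/3174)) = -√(-1318 - 437/8*1/3174) = -√(-1318 - 19/1104) = -√(-1455091/1104) = -I*√100401279/276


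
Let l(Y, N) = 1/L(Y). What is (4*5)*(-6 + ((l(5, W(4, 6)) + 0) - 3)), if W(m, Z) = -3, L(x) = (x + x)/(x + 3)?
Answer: -164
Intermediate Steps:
L(x) = 2*x/(3 + x) (L(x) = (2*x)/(3 + x) = 2*x/(3 + x))
l(Y, N) = (3 + Y)/(2*Y) (l(Y, N) = 1/(2*Y/(3 + Y)) = (3 + Y)/(2*Y))
(4*5)*(-6 + ((l(5, W(4, 6)) + 0) - 3)) = (4*5)*(-6 + (((½)*(3 + 5)/5 + 0) - 3)) = 20*(-6 + (((½)*(⅕)*8 + 0) - 3)) = 20*(-6 + ((⅘ + 0) - 3)) = 20*(-6 + (⅘ - 3)) = 20*(-6 - 11/5) = 20*(-41/5) = -164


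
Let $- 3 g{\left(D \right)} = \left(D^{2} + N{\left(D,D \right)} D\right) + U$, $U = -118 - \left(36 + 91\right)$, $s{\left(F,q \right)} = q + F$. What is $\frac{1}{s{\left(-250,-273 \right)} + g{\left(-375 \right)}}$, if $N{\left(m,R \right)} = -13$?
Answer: $- \frac{3}{146824} \approx -2.0433 \cdot 10^{-5}$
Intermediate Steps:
$s{\left(F,q \right)} = F + q$
$U = -245$ ($U = -118 - 127 = -245$)
$g{\left(D \right)} = \frac{245}{3} - \frac{D^{2}}{3} + \frac{13 D}{3}$ ($g{\left(D \right)} = - \frac{\left(D^{2} - 13 D\right) - 245}{3} = - \frac{-245 + D^{2} - 13 D}{3} = \frac{245}{3} - \frac{D^{2}}{3} + \frac{13 D}{3}$)
$\frac{1}{s{\left(-250,-273 \right)} + g{\left(-375 \right)}} = \frac{1}{\left(-250 - 273\right) + \left(\frac{245}{3} - \frac{\left(-375\right)^{2}}{3} + \frac{13}{3} \left(-375\right)\right)} = \frac{1}{-523 - \frac{145255}{3}} = \frac{1}{- \frac{146824}{3}} = - \frac{3}{146824}$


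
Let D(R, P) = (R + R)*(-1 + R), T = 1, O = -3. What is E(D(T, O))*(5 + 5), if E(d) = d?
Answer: 0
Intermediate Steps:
D(R, P) = 2*R*(-1 + R) (D(R, P) = (2*R)*(-1 + R) = 2*R*(-1 + R))
E(D(T, O))*(5 + 5) = (2*1*(-1 + 1))*(5 + 5) = (2*1*0)*10 = 0*10 = 0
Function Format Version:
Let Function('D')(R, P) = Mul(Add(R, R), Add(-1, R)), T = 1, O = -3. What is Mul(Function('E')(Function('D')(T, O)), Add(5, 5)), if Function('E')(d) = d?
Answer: 0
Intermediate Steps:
Function('D')(R, P) = Mul(2, R, Add(-1, R)) (Function('D')(R, P) = Mul(Mul(2, R), Add(-1, R)) = Mul(2, R, Add(-1, R)))
Mul(Function('E')(Function('D')(T, O)), Add(5, 5)) = Mul(Mul(2, 1, Add(-1, 1)), Add(5, 5)) = Mul(Mul(2, 1, 0), 10) = Mul(0, 10) = 0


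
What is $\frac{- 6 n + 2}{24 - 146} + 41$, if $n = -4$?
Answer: $\frac{2488}{61} \approx 40.787$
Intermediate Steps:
$\frac{- 6 n + 2}{24 - 146} + 41 = \frac{\left(-6\right) \left(-4\right) + 2}{24 - 146} + 41 = \frac{24 + 2}{-122} + 41 = \left(- \frac{1}{122}\right) 26 + 41 = - \frac{13}{61} + 41 = \frac{2488}{61}$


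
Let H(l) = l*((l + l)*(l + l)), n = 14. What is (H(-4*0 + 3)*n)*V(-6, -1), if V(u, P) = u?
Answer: -9072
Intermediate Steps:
H(l) = 4*l³ (H(l) = l*((2*l)*(2*l)) = l*(4*l²) = 4*l³)
(H(-4*0 + 3)*n)*V(-6, -1) = ((4*(-4*0 + 3)³)*14)*(-6) = ((4*(0 + 3)³)*14)*(-6) = ((4*3³)*14)*(-6) = ((4*27)*14)*(-6) = (108*14)*(-6) = 1512*(-6) = -9072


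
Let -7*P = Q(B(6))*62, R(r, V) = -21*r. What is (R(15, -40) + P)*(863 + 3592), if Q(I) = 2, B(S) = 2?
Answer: -10375695/7 ≈ -1.4822e+6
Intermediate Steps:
P = -124/7 (P = -2*62/7 = -⅐*124 = -124/7 ≈ -17.714)
(R(15, -40) + P)*(863 + 3592) = (-21*15 - 124/7)*(863 + 3592) = (-315 - 124/7)*4455 = -2329/7*4455 = -10375695/7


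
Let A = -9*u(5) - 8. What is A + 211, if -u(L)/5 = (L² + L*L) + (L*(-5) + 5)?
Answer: 1553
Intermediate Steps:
u(L) = -25 - 10*L² + 25*L (u(L) = -5*((L² + L*L) + (L*(-5) + 5)) = -5*((L² + L²) + (-5*L + 5)) = -5*(2*L² + (5 - 5*L)) = -5*(5 - 5*L + 2*L²) = -25 - 10*L² + 25*L)
A = 1342 (A = -9*(-25 - 10*5² + 25*5) - 8 = -9*(-25 - 10*25 + 125) - 8 = -9*(-25 - 250 + 125) - 8 = -9*(-150) - 8 = 1350 - 8 = 1342)
A + 211 = 1342 + 211 = 1553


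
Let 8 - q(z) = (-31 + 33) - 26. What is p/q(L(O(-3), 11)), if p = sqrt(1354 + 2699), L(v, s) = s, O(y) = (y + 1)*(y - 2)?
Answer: sqrt(4053)/32 ≈ 1.9895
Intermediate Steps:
O(y) = (1 + y)*(-2 + y)
q(z) = 32 (q(z) = 8 - ((-31 + 33) - 26) = 8 - (2 - 26) = 8 - 1*(-24) = 8 + 24 = 32)
p = sqrt(4053) ≈ 63.663
p/q(L(O(-3), 11)) = sqrt(4053)/32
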